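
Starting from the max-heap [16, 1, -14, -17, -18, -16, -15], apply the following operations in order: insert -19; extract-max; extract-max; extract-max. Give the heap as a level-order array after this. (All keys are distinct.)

insert -19:
  append -19 at index 7 → [16, 1, -14, -17, -18, -16, -15, -19] (no swap needed)
extract-max → returns 16:
  remove root 16; move last element -19 to root → [-19, 1, -14, -17, -18, -16, -15]
  -19 vs larger child 1 at index 1, swap → [1, -19, -14, -17, -18, -16, -15]
  -19 vs larger child -17 at index 3, swap → [1, -17, -14, -19, -18, -16, -15]
extract-max → returns 1:
  remove root 1; move last element -15 to root → [-15, -17, -14, -19, -18, -16]
  -15 vs larger child -14 at index 2, swap → [-14, -17, -15, -19, -18, -16]
extract-max → returns -14:
  remove root -14; move last element -16 to root → [-16, -17, -15, -19, -18]
  -16 vs larger child -15 at index 2, swap → [-15, -17, -16, -19, -18]

[-15, -17, -16, -19, -18]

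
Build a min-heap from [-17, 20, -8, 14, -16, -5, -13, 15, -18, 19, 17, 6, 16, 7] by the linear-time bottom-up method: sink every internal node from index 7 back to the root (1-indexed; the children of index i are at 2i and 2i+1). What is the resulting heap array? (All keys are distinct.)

[-18, -17, -13, 14, -16, -5, -8, 15, 20, 19, 17, 6, 16, 7]

sift down from index 7: already satisfies heap property
sift down from index 6: already satisfies heap property
sift down from index 5: already satisfies heap property
sift down from index 4:
  14 vs smaller child -18 at index 9, swap → [-17, 20, -8, -18, -16, -5, -13, 15, 14, 19, 17, 6, 16, 7]
sift down from index 3:
  -8 vs smaller child -13 at index 7, swap → [-17, 20, -13, -18, -16, -5, -8, 15, 14, 19, 17, 6, 16, 7]
sift down from index 2:
  20 vs smaller child -18 at index 4, swap → [-17, -18, -13, 20, -16, -5, -8, 15, 14, 19, 17, 6, 16, 7]
  20 vs smaller child 14 at index 9, swap → [-17, -18, -13, 14, -16, -5, -8, 15, 20, 19, 17, 6, 16, 7]
sift down from index 1:
  -17 vs smaller child -18 at index 2, swap → [-18, -17, -13, 14, -16, -5, -8, 15, 20, 19, 17, 6, 16, 7]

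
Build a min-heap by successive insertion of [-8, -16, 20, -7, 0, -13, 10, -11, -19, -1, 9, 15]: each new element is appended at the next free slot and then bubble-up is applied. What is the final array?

Insert -8:
  append -8 at index 0 → [-8] (no swap needed)
Insert -16:
  append -16 at index 1 → [-8, -16]
  -16 < parent -8 at index 0, swap → [-16, -8]
Insert 20:
  append 20 at index 2 → [-16, -8, 20] (no swap needed)
Insert -7:
  append -7 at index 3 → [-16, -8, 20, -7] (no swap needed)
Insert 0:
  append 0 at index 4 → [-16, -8, 20, -7, 0] (no swap needed)
Insert -13:
  append -13 at index 5 → [-16, -8, 20, -7, 0, -13]
  -13 < parent 20 at index 2, swap → [-16, -8, -13, -7, 0, 20]
Insert 10:
  append 10 at index 6 → [-16, -8, -13, -7, 0, 20, 10] (no swap needed)
Insert -11:
  append -11 at index 7 → [-16, -8, -13, -7, 0, 20, 10, -11]
  -11 < parent -7 at index 3, swap → [-16, -8, -13, -11, 0, 20, 10, -7]
  -11 < parent -8 at index 1, swap → [-16, -11, -13, -8, 0, 20, 10, -7]
Insert -19:
  append -19 at index 8 → [-16, -11, -13, -8, 0, 20, 10, -7, -19]
  -19 < parent -8 at index 3, swap → [-16, -11, -13, -19, 0, 20, 10, -7, -8]
  -19 < parent -11 at index 1, swap → [-16, -19, -13, -11, 0, 20, 10, -7, -8]
  -19 < parent -16 at index 0, swap → [-19, -16, -13, -11, 0, 20, 10, -7, -8]
Insert -1:
  append -1 at index 9 → [-19, -16, -13, -11, 0, 20, 10, -7, -8, -1]
  -1 < parent 0 at index 4, swap → [-19, -16, -13, -11, -1, 20, 10, -7, -8, 0]
Insert 9:
  append 9 at index 10 → [-19, -16, -13, -11, -1, 20, 10, -7, -8, 0, 9] (no swap needed)
Insert 15:
  append 15 at index 11 → [-19, -16, -13, -11, -1, 20, 10, -7, -8, 0, 9, 15]
  15 < parent 20 at index 5, swap → [-19, -16, -13, -11, -1, 15, 10, -7, -8, 0, 9, 20]

[-19, -16, -13, -11, -1, 15, 10, -7, -8, 0, 9, 20]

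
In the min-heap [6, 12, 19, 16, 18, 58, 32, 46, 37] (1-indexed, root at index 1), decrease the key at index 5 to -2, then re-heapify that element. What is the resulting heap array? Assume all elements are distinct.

set index 5 from 18 to -2 → [6, 12, 19, 16, -2, 58, 32, 46, 37]
-2 < parent 12 at index 2, swap → [6, -2, 19, 16, 12, 58, 32, 46, 37]
-2 < parent 6 at index 1, swap → [-2, 6, 19, 16, 12, 58, 32, 46, 37]

[-2, 6, 19, 16, 12, 58, 32, 46, 37]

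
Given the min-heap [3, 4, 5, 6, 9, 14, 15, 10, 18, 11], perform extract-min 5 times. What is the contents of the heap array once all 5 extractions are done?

extract-min #1 returns 3:
  remove root 3; move last element 11 to root → [11, 4, 5, 6, 9, 14, 15, 10, 18]
  11 vs smaller child 4 at index 1, swap → [4, 11, 5, 6, 9, 14, 15, 10, 18]
  11 vs smaller child 6 at index 3, swap → [4, 6, 5, 11, 9, 14, 15, 10, 18]
  11 vs smaller child 10 at index 7, swap → [4, 6, 5, 10, 9, 14, 15, 11, 18]
extract-min #2 returns 4:
  remove root 4; move last element 18 to root → [18, 6, 5, 10, 9, 14, 15, 11]
  18 vs smaller child 5 at index 2, swap → [5, 6, 18, 10, 9, 14, 15, 11]
  18 vs smaller child 14 at index 5, swap → [5, 6, 14, 10, 9, 18, 15, 11]
extract-min #3 returns 5:
  remove root 5; move last element 11 to root → [11, 6, 14, 10, 9, 18, 15]
  11 vs smaller child 6 at index 1, swap → [6, 11, 14, 10, 9, 18, 15]
  11 vs smaller child 9 at index 4, swap → [6, 9, 14, 10, 11, 18, 15]
extract-min #4 returns 6:
  remove root 6; move last element 15 to root → [15, 9, 14, 10, 11, 18]
  15 vs smaller child 9 at index 1, swap → [9, 15, 14, 10, 11, 18]
  15 vs smaller child 10 at index 3, swap → [9, 10, 14, 15, 11, 18]
extract-min #5 returns 9:
  remove root 9; move last element 18 to root → [18, 10, 14, 15, 11]
  18 vs smaller child 10 at index 1, swap → [10, 18, 14, 15, 11]
  18 vs smaller child 11 at index 4, swap → [10, 11, 14, 15, 18]

[10, 11, 14, 15, 18]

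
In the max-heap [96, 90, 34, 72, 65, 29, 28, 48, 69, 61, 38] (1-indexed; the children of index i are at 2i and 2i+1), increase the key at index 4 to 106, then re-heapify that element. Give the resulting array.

set index 4 from 72 to 106 → [96, 90, 34, 106, 65, 29, 28, 48, 69, 61, 38]
106 > parent 90 at index 2, swap → [96, 106, 34, 90, 65, 29, 28, 48, 69, 61, 38]
106 > parent 96 at index 1, swap → [106, 96, 34, 90, 65, 29, 28, 48, 69, 61, 38]

[106, 96, 34, 90, 65, 29, 28, 48, 69, 61, 38]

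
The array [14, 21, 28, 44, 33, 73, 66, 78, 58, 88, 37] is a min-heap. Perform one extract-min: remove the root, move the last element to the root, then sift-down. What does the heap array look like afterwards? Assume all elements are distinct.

[21, 33, 28, 44, 37, 73, 66, 78, 58, 88]

remove root 14; move last element 37 to root → [37, 21, 28, 44, 33, 73, 66, 78, 58, 88]
37 vs smaller child 21 at index 1, swap → [21, 37, 28, 44, 33, 73, 66, 78, 58, 88]
37 vs smaller child 33 at index 4, swap → [21, 33, 28, 44, 37, 73, 66, 78, 58, 88]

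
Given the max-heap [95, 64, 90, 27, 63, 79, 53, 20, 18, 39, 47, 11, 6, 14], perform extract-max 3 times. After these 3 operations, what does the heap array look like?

[64, 63, 53, 27, 47, 14, 6, 20, 18, 39, 11]

extract-max #1 returns 95:
  remove root 95; move last element 14 to root → [14, 64, 90, 27, 63, 79, 53, 20, 18, 39, 47, 11, 6]
  14 vs larger child 90 at index 2, swap → [90, 64, 14, 27, 63, 79, 53, 20, 18, 39, 47, 11, 6]
  14 vs larger child 79 at index 5, swap → [90, 64, 79, 27, 63, 14, 53, 20, 18, 39, 47, 11, 6]
extract-max #2 returns 90:
  remove root 90; move last element 6 to root → [6, 64, 79, 27, 63, 14, 53, 20, 18, 39, 47, 11]
  6 vs larger child 79 at index 2, swap → [79, 64, 6, 27, 63, 14, 53, 20, 18, 39, 47, 11]
  6 vs larger child 53 at index 6, swap → [79, 64, 53, 27, 63, 14, 6, 20, 18, 39, 47, 11]
extract-max #3 returns 79:
  remove root 79; move last element 11 to root → [11, 64, 53, 27, 63, 14, 6, 20, 18, 39, 47]
  11 vs larger child 64 at index 1, swap → [64, 11, 53, 27, 63, 14, 6, 20, 18, 39, 47]
  11 vs larger child 63 at index 4, swap → [64, 63, 53, 27, 11, 14, 6, 20, 18, 39, 47]
  11 vs larger child 47 at index 10, swap → [64, 63, 53, 27, 47, 14, 6, 20, 18, 39, 11]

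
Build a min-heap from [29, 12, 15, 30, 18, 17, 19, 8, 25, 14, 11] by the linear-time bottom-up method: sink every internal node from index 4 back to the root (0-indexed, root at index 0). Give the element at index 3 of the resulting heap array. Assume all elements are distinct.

12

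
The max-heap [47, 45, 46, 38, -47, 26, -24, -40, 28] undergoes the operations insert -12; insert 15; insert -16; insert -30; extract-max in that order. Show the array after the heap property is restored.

insert -12:
  append -12 at index 9 → [47, 45, 46, 38, -47, 26, -24, -40, 28, -12]
  -12 > parent -47 at index 4, swap → [47, 45, 46, 38, -12, 26, -24, -40, 28, -47]
insert 15:
  append 15 at index 10 → [47, 45, 46, 38, -12, 26, -24, -40, 28, -47, 15]
  15 > parent -12 at index 4, swap → [47, 45, 46, 38, 15, 26, -24, -40, 28, -47, -12]
insert -16:
  append -16 at index 11 → [47, 45, 46, 38, 15, 26, -24, -40, 28, -47, -12, -16] (no swap needed)
insert -30:
  append -30 at index 12 → [47, 45, 46, 38, 15, 26, -24, -40, 28, -47, -12, -16, -30] (no swap needed)
extract-max → returns 47:
  remove root 47; move last element -30 to root → [-30, 45, 46, 38, 15, 26, -24, -40, 28, -47, -12, -16]
  -30 vs larger child 46 at index 2, swap → [46, 45, -30, 38, 15, 26, -24, -40, 28, -47, -12, -16]
  -30 vs larger child 26 at index 5, swap → [46, 45, 26, 38, 15, -30, -24, -40, 28, -47, -12, -16]
  -30 vs only child -16 at index 11, swap → [46, 45, 26, 38, 15, -16, -24, -40, 28, -47, -12, -30]

[46, 45, 26, 38, 15, -16, -24, -40, 28, -47, -12, -30]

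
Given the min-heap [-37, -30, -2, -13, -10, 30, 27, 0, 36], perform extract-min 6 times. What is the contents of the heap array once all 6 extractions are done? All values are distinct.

extract-min #1 returns -37:
  remove root -37; move last element 36 to root → [36, -30, -2, -13, -10, 30, 27, 0]
  36 vs smaller child -30 at index 1, swap → [-30, 36, -2, -13, -10, 30, 27, 0]
  36 vs smaller child -13 at index 3, swap → [-30, -13, -2, 36, -10, 30, 27, 0]
  36 vs only child 0 at index 7, swap → [-30, -13, -2, 0, -10, 30, 27, 36]
extract-min #2 returns -30:
  remove root -30; move last element 36 to root → [36, -13, -2, 0, -10, 30, 27]
  36 vs smaller child -13 at index 1, swap → [-13, 36, -2, 0, -10, 30, 27]
  36 vs smaller child -10 at index 4, swap → [-13, -10, -2, 0, 36, 30, 27]
extract-min #3 returns -13:
  remove root -13; move last element 27 to root → [27, -10, -2, 0, 36, 30]
  27 vs smaller child -10 at index 1, swap → [-10, 27, -2, 0, 36, 30]
  27 vs smaller child 0 at index 3, swap → [-10, 0, -2, 27, 36, 30]
extract-min #4 returns -10:
  remove root -10; move last element 30 to root → [30, 0, -2, 27, 36]
  30 vs smaller child -2 at index 2, swap → [-2, 0, 30, 27, 36]
extract-min #5 returns -2:
  remove root -2; move last element 36 to root → [36, 0, 30, 27]
  36 vs smaller child 0 at index 1, swap → [0, 36, 30, 27]
  36 vs only child 27 at index 3, swap → [0, 27, 30, 36]
extract-min #6 returns 0:
  remove root 0; move last element 36 to root → [36, 27, 30]
  36 vs smaller child 27 at index 1, swap → [27, 36, 30]

[27, 36, 30]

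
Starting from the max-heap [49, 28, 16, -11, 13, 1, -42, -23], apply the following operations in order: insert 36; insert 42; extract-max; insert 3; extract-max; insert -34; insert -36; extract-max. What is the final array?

insert 36:
  append 36 at index 8 → [49, 28, 16, -11, 13, 1, -42, -23, 36]
  36 > parent -11 at index 3, swap → [49, 28, 16, 36, 13, 1, -42, -23, -11]
  36 > parent 28 at index 1, swap → [49, 36, 16, 28, 13, 1, -42, -23, -11]
insert 42:
  append 42 at index 9 → [49, 36, 16, 28, 13, 1, -42, -23, -11, 42]
  42 > parent 13 at index 4, swap → [49, 36, 16, 28, 42, 1, -42, -23, -11, 13]
  42 > parent 36 at index 1, swap → [49, 42, 16, 28, 36, 1, -42, -23, -11, 13]
extract-max → returns 49:
  remove root 49; move last element 13 to root → [13, 42, 16, 28, 36, 1, -42, -23, -11]
  13 vs larger child 42 at index 1, swap → [42, 13, 16, 28, 36, 1, -42, -23, -11]
  13 vs larger child 36 at index 4, swap → [42, 36, 16, 28, 13, 1, -42, -23, -11]
insert 3:
  append 3 at index 9 → [42, 36, 16, 28, 13, 1, -42, -23, -11, 3] (no swap needed)
extract-max → returns 42:
  remove root 42; move last element 3 to root → [3, 36, 16, 28, 13, 1, -42, -23, -11]
  3 vs larger child 36 at index 1, swap → [36, 3, 16, 28, 13, 1, -42, -23, -11]
  3 vs larger child 28 at index 3, swap → [36, 28, 16, 3, 13, 1, -42, -23, -11]
insert -34:
  append -34 at index 9 → [36, 28, 16, 3, 13, 1, -42, -23, -11, -34] (no swap needed)
insert -36:
  append -36 at index 10 → [36, 28, 16, 3, 13, 1, -42, -23, -11, -34, -36] (no swap needed)
extract-max → returns 36:
  remove root 36; move last element -36 to root → [-36, 28, 16, 3, 13, 1, -42, -23, -11, -34]
  -36 vs larger child 28 at index 1, swap → [28, -36, 16, 3, 13, 1, -42, -23, -11, -34]
  -36 vs larger child 13 at index 4, swap → [28, 13, 16, 3, -36, 1, -42, -23, -11, -34]
  -36 vs only child -34 at index 9, swap → [28, 13, 16, 3, -34, 1, -42, -23, -11, -36]

[28, 13, 16, 3, -34, 1, -42, -23, -11, -36]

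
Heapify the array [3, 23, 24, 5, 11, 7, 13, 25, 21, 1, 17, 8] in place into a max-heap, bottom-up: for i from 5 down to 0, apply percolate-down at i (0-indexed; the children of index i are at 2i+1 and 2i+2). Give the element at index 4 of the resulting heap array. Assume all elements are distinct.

17

sift down from index 5:
  7 vs only child 8 at index 11, swap → [3, 23, 24, 5, 11, 8, 13, 25, 21, 1, 17, 7]
sift down from index 4:
  11 vs larger child 17 at index 10, swap → [3, 23, 24, 5, 17, 8, 13, 25, 21, 1, 11, 7]
sift down from index 3:
  5 vs larger child 25 at index 7, swap → [3, 23, 24, 25, 17, 8, 13, 5, 21, 1, 11, 7]
sift down from index 2: already satisfies heap property
sift down from index 1:
  23 vs larger child 25 at index 3, swap → [3, 25, 24, 23, 17, 8, 13, 5, 21, 1, 11, 7]
sift down from index 0:
  3 vs larger child 25 at index 1, swap → [25, 3, 24, 23, 17, 8, 13, 5, 21, 1, 11, 7]
  3 vs larger child 23 at index 3, swap → [25, 23, 24, 3, 17, 8, 13, 5, 21, 1, 11, 7]
  3 vs larger child 21 at index 8, swap → [25, 23, 24, 21, 17, 8, 13, 5, 3, 1, 11, 7]
resulting array: [25, 23, 24, 21, 17, 8, 13, 5, 3, 1, 11, 7]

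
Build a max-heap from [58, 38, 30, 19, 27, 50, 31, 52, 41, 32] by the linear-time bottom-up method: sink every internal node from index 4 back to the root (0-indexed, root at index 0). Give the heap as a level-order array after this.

[58, 52, 50, 41, 32, 30, 31, 19, 38, 27]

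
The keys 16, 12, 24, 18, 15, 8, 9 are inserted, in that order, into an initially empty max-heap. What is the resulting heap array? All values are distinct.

Insert 16:
  append 16 at index 0 → [16] (no swap needed)
Insert 12:
  append 12 at index 1 → [16, 12] (no swap needed)
Insert 24:
  append 24 at index 2 → [16, 12, 24]
  24 > parent 16 at index 0, swap → [24, 12, 16]
Insert 18:
  append 18 at index 3 → [24, 12, 16, 18]
  18 > parent 12 at index 1, swap → [24, 18, 16, 12]
Insert 15:
  append 15 at index 4 → [24, 18, 16, 12, 15] (no swap needed)
Insert 8:
  append 8 at index 5 → [24, 18, 16, 12, 15, 8] (no swap needed)
Insert 9:
  append 9 at index 6 → [24, 18, 16, 12, 15, 8, 9] (no swap needed)

[24, 18, 16, 12, 15, 8, 9]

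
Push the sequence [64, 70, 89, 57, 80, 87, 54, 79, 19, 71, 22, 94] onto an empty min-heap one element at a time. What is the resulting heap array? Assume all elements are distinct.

[19, 22, 57, 64, 54, 89, 87, 79, 70, 80, 71, 94]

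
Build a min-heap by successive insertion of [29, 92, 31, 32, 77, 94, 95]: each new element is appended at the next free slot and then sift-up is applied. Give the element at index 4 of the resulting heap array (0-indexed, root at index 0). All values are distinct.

Insert 29:
  append 29 at index 0 → [29] (no swap needed)
Insert 92:
  append 92 at index 1 → [29, 92] (no swap needed)
Insert 31:
  append 31 at index 2 → [29, 92, 31] (no swap needed)
Insert 32:
  append 32 at index 3 → [29, 92, 31, 32]
  32 < parent 92 at index 1, swap → [29, 32, 31, 92]
Insert 77:
  append 77 at index 4 → [29, 32, 31, 92, 77] (no swap needed)
Insert 94:
  append 94 at index 5 → [29, 32, 31, 92, 77, 94] (no swap needed)
Insert 95:
  append 95 at index 6 → [29, 32, 31, 92, 77, 94, 95] (no swap needed)
resulting array: [29, 32, 31, 92, 77, 94, 95]

77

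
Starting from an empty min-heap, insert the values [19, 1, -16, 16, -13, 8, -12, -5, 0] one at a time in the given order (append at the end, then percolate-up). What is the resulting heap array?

Insert 19:
  append 19 at index 0 → [19] (no swap needed)
Insert 1:
  append 1 at index 1 → [19, 1]
  1 < parent 19 at index 0, swap → [1, 19]
Insert -16:
  append -16 at index 2 → [1, 19, -16]
  -16 < parent 1 at index 0, swap → [-16, 19, 1]
Insert 16:
  append 16 at index 3 → [-16, 19, 1, 16]
  16 < parent 19 at index 1, swap → [-16, 16, 1, 19]
Insert -13:
  append -13 at index 4 → [-16, 16, 1, 19, -13]
  -13 < parent 16 at index 1, swap → [-16, -13, 1, 19, 16]
Insert 8:
  append 8 at index 5 → [-16, -13, 1, 19, 16, 8] (no swap needed)
Insert -12:
  append -12 at index 6 → [-16, -13, 1, 19, 16, 8, -12]
  -12 < parent 1 at index 2, swap → [-16, -13, -12, 19, 16, 8, 1]
Insert -5:
  append -5 at index 7 → [-16, -13, -12, 19, 16, 8, 1, -5]
  -5 < parent 19 at index 3, swap → [-16, -13, -12, -5, 16, 8, 1, 19]
Insert 0:
  append 0 at index 8 → [-16, -13, -12, -5, 16, 8, 1, 19, 0] (no swap needed)

[-16, -13, -12, -5, 16, 8, 1, 19, 0]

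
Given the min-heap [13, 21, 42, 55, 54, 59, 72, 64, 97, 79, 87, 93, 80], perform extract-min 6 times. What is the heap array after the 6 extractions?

[64, 79, 72, 80, 87, 93, 97]

extract-min #1 returns 13:
  remove root 13; move last element 80 to root → [80, 21, 42, 55, 54, 59, 72, 64, 97, 79, 87, 93]
  80 vs smaller child 21 at index 1, swap → [21, 80, 42, 55, 54, 59, 72, 64, 97, 79, 87, 93]
  80 vs smaller child 54 at index 4, swap → [21, 54, 42, 55, 80, 59, 72, 64, 97, 79, 87, 93]
  80 vs smaller child 79 at index 9, swap → [21, 54, 42, 55, 79, 59, 72, 64, 97, 80, 87, 93]
extract-min #2 returns 21:
  remove root 21; move last element 93 to root → [93, 54, 42, 55, 79, 59, 72, 64, 97, 80, 87]
  93 vs smaller child 42 at index 2, swap → [42, 54, 93, 55, 79, 59, 72, 64, 97, 80, 87]
  93 vs smaller child 59 at index 5, swap → [42, 54, 59, 55, 79, 93, 72, 64, 97, 80, 87]
extract-min #3 returns 42:
  remove root 42; move last element 87 to root → [87, 54, 59, 55, 79, 93, 72, 64, 97, 80]
  87 vs smaller child 54 at index 1, swap → [54, 87, 59, 55, 79, 93, 72, 64, 97, 80]
  87 vs smaller child 55 at index 3, swap → [54, 55, 59, 87, 79, 93, 72, 64, 97, 80]
  87 vs smaller child 64 at index 7, swap → [54, 55, 59, 64, 79, 93, 72, 87, 97, 80]
extract-min #4 returns 54:
  remove root 54; move last element 80 to root → [80, 55, 59, 64, 79, 93, 72, 87, 97]
  80 vs smaller child 55 at index 1, swap → [55, 80, 59, 64, 79, 93, 72, 87, 97]
  80 vs smaller child 64 at index 3, swap → [55, 64, 59, 80, 79, 93, 72, 87, 97]
extract-min #5 returns 55:
  remove root 55; move last element 97 to root → [97, 64, 59, 80, 79, 93, 72, 87]
  97 vs smaller child 59 at index 2, swap → [59, 64, 97, 80, 79, 93, 72, 87]
  97 vs smaller child 72 at index 6, swap → [59, 64, 72, 80, 79, 93, 97, 87]
extract-min #6 returns 59:
  remove root 59; move last element 87 to root → [87, 64, 72, 80, 79, 93, 97]
  87 vs smaller child 64 at index 1, swap → [64, 87, 72, 80, 79, 93, 97]
  87 vs smaller child 79 at index 4, swap → [64, 79, 72, 80, 87, 93, 97]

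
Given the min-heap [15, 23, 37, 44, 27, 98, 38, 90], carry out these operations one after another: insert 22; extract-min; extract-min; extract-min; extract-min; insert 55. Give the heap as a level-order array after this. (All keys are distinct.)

[37, 38, 55, 44, 90, 98]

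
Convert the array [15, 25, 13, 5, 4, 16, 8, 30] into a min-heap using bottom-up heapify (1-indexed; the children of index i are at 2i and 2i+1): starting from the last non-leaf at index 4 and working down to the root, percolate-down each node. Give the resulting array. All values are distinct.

[4, 5, 8, 15, 25, 16, 13, 30]

sift down from index 4: already satisfies heap property
sift down from index 3:
  13 vs smaller child 8 at index 7, swap → [15, 25, 8, 5, 4, 16, 13, 30]
sift down from index 2:
  25 vs smaller child 4 at index 5, swap → [15, 4, 8, 5, 25, 16, 13, 30]
sift down from index 1:
  15 vs smaller child 4 at index 2, swap → [4, 15, 8, 5, 25, 16, 13, 30]
  15 vs smaller child 5 at index 4, swap → [4, 5, 8, 15, 25, 16, 13, 30]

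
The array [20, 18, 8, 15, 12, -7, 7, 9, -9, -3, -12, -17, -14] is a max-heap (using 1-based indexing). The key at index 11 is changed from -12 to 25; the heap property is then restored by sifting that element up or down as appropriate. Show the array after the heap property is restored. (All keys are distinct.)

[25, 20, 8, 15, 18, -7, 7, 9, -9, -3, 12, -17, -14]

set index 11 from -12 to 25 → [20, 18, 8, 15, 12, -7, 7, 9, -9, -3, 25, -17, -14]
25 > parent 12 at index 5, swap → [20, 18, 8, 15, 25, -7, 7, 9, -9, -3, 12, -17, -14]
25 > parent 18 at index 2, swap → [20, 25, 8, 15, 18, -7, 7, 9, -9, -3, 12, -17, -14]
25 > parent 20 at index 1, swap → [25, 20, 8, 15, 18, -7, 7, 9, -9, -3, 12, -17, -14]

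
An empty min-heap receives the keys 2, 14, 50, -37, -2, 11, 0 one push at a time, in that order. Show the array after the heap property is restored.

Insert 2:
  append 2 at index 0 → [2] (no swap needed)
Insert 14:
  append 14 at index 1 → [2, 14] (no swap needed)
Insert 50:
  append 50 at index 2 → [2, 14, 50] (no swap needed)
Insert -37:
  append -37 at index 3 → [2, 14, 50, -37]
  -37 < parent 14 at index 1, swap → [2, -37, 50, 14]
  -37 < parent 2 at index 0, swap → [-37, 2, 50, 14]
Insert -2:
  append -2 at index 4 → [-37, 2, 50, 14, -2]
  -2 < parent 2 at index 1, swap → [-37, -2, 50, 14, 2]
Insert 11:
  append 11 at index 5 → [-37, -2, 50, 14, 2, 11]
  11 < parent 50 at index 2, swap → [-37, -2, 11, 14, 2, 50]
Insert 0:
  append 0 at index 6 → [-37, -2, 11, 14, 2, 50, 0]
  0 < parent 11 at index 2, swap → [-37, -2, 0, 14, 2, 50, 11]

[-37, -2, 0, 14, 2, 50, 11]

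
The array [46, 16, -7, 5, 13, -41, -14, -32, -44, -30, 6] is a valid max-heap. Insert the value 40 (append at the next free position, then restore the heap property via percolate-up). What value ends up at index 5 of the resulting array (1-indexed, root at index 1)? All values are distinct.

append 40 at index 12 → [46, 16, -7, 5, 13, -41, -14, -32, -44, -30, 6, 40]
40 > parent -41 at index 6, swap → [46, 16, -7, 5, 13, 40, -14, -32, -44, -30, 6, -41]
40 > parent -7 at index 3, swap → [46, 16, 40, 5, 13, -7, -14, -32, -44, -30, 6, -41]
resulting array: [46, 16, 40, 5, 13, -7, -14, -32, -44, -30, 6, -41]

13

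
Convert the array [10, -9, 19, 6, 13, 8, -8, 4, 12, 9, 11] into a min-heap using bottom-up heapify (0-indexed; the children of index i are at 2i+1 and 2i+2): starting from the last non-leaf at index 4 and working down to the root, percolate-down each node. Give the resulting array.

sift down from index 4:
  13 vs smaller child 9 at index 9, swap → [10, -9, 19, 6, 9, 8, -8, 4, 12, 13, 11]
sift down from index 3:
  6 vs smaller child 4 at index 7, swap → [10, -9, 19, 4, 9, 8, -8, 6, 12, 13, 11]
sift down from index 2:
  19 vs smaller child -8 at index 6, swap → [10, -9, -8, 4, 9, 8, 19, 6, 12, 13, 11]
sift down from index 1: already satisfies heap property
sift down from index 0:
  10 vs smaller child -9 at index 1, swap → [-9, 10, -8, 4, 9, 8, 19, 6, 12, 13, 11]
  10 vs smaller child 4 at index 3, swap → [-9, 4, -8, 10, 9, 8, 19, 6, 12, 13, 11]
  10 vs smaller child 6 at index 7, swap → [-9, 4, -8, 6, 9, 8, 19, 10, 12, 13, 11]

[-9, 4, -8, 6, 9, 8, 19, 10, 12, 13, 11]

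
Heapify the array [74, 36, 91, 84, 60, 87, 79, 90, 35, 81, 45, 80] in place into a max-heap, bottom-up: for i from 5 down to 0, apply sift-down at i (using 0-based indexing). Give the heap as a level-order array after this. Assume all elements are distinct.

[91, 90, 87, 84, 81, 80, 79, 36, 35, 60, 45, 74]

sift down from index 5: already satisfies heap property
sift down from index 4:
  60 vs larger child 81 at index 9, swap → [74, 36, 91, 84, 81, 87, 79, 90, 35, 60, 45, 80]
sift down from index 3:
  84 vs larger child 90 at index 7, swap → [74, 36, 91, 90, 81, 87, 79, 84, 35, 60, 45, 80]
sift down from index 2: already satisfies heap property
sift down from index 1:
  36 vs larger child 90 at index 3, swap → [74, 90, 91, 36, 81, 87, 79, 84, 35, 60, 45, 80]
  36 vs larger child 84 at index 7, swap → [74, 90, 91, 84, 81, 87, 79, 36, 35, 60, 45, 80]
sift down from index 0:
  74 vs larger child 91 at index 2, swap → [91, 90, 74, 84, 81, 87, 79, 36, 35, 60, 45, 80]
  74 vs larger child 87 at index 5, swap → [91, 90, 87, 84, 81, 74, 79, 36, 35, 60, 45, 80]
  74 vs only child 80 at index 11, swap → [91, 90, 87, 84, 81, 80, 79, 36, 35, 60, 45, 74]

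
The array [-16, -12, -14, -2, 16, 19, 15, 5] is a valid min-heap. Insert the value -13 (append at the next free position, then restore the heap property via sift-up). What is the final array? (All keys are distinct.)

append -13 at index 8 → [-16, -12, -14, -2, 16, 19, 15, 5, -13]
-13 < parent -2 at index 3, swap → [-16, -12, -14, -13, 16, 19, 15, 5, -2]
-13 < parent -12 at index 1, swap → [-16, -13, -14, -12, 16, 19, 15, 5, -2]

[-16, -13, -14, -12, 16, 19, 15, 5, -2]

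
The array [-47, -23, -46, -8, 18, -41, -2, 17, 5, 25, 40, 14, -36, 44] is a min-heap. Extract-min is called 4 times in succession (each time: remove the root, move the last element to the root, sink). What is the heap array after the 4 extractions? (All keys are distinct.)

extract-min #1 returns -47:
  remove root -47; move last element 44 to root → [44, -23, -46, -8, 18, -41, -2, 17, 5, 25, 40, 14, -36]
  44 vs smaller child -46 at index 2, swap → [-46, -23, 44, -8, 18, -41, -2, 17, 5, 25, 40, 14, -36]
  44 vs smaller child -41 at index 5, swap → [-46, -23, -41, -8, 18, 44, -2, 17, 5, 25, 40, 14, -36]
  44 vs smaller child -36 at index 12, swap → [-46, -23, -41, -8, 18, -36, -2, 17, 5, 25, 40, 14, 44]
extract-min #2 returns -46:
  remove root -46; move last element 44 to root → [44, -23, -41, -8, 18, -36, -2, 17, 5, 25, 40, 14]
  44 vs smaller child -41 at index 2, swap → [-41, -23, 44, -8, 18, -36, -2, 17, 5, 25, 40, 14]
  44 vs smaller child -36 at index 5, swap → [-41, -23, -36, -8, 18, 44, -2, 17, 5, 25, 40, 14]
  44 vs only child 14 at index 11, swap → [-41, -23, -36, -8, 18, 14, -2, 17, 5, 25, 40, 44]
extract-min #3 returns -41:
  remove root -41; move last element 44 to root → [44, -23, -36, -8, 18, 14, -2, 17, 5, 25, 40]
  44 vs smaller child -36 at index 2, swap → [-36, -23, 44, -8, 18, 14, -2, 17, 5, 25, 40]
  44 vs smaller child -2 at index 6, swap → [-36, -23, -2, -8, 18, 14, 44, 17, 5, 25, 40]
extract-min #4 returns -36:
  remove root -36; move last element 40 to root → [40, -23, -2, -8, 18, 14, 44, 17, 5, 25]
  40 vs smaller child -23 at index 1, swap → [-23, 40, -2, -8, 18, 14, 44, 17, 5, 25]
  40 vs smaller child -8 at index 3, swap → [-23, -8, -2, 40, 18, 14, 44, 17, 5, 25]
  40 vs smaller child 5 at index 8, swap → [-23, -8, -2, 5, 18, 14, 44, 17, 40, 25]

[-23, -8, -2, 5, 18, 14, 44, 17, 40, 25]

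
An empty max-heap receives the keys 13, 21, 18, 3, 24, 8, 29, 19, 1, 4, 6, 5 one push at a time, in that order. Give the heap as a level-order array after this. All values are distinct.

[29, 21, 24, 19, 13, 8, 18, 3, 1, 4, 6, 5]

Insert 13:
  append 13 at index 0 → [13] (no swap needed)
Insert 21:
  append 21 at index 1 → [13, 21]
  21 > parent 13 at index 0, swap → [21, 13]
Insert 18:
  append 18 at index 2 → [21, 13, 18] (no swap needed)
Insert 3:
  append 3 at index 3 → [21, 13, 18, 3] (no swap needed)
Insert 24:
  append 24 at index 4 → [21, 13, 18, 3, 24]
  24 > parent 13 at index 1, swap → [21, 24, 18, 3, 13]
  24 > parent 21 at index 0, swap → [24, 21, 18, 3, 13]
Insert 8:
  append 8 at index 5 → [24, 21, 18, 3, 13, 8] (no swap needed)
Insert 29:
  append 29 at index 6 → [24, 21, 18, 3, 13, 8, 29]
  29 > parent 18 at index 2, swap → [24, 21, 29, 3, 13, 8, 18]
  29 > parent 24 at index 0, swap → [29, 21, 24, 3, 13, 8, 18]
Insert 19:
  append 19 at index 7 → [29, 21, 24, 3, 13, 8, 18, 19]
  19 > parent 3 at index 3, swap → [29, 21, 24, 19, 13, 8, 18, 3]
Insert 1:
  append 1 at index 8 → [29, 21, 24, 19, 13, 8, 18, 3, 1] (no swap needed)
Insert 4:
  append 4 at index 9 → [29, 21, 24, 19, 13, 8, 18, 3, 1, 4] (no swap needed)
Insert 6:
  append 6 at index 10 → [29, 21, 24, 19, 13, 8, 18, 3, 1, 4, 6] (no swap needed)
Insert 5:
  append 5 at index 11 → [29, 21, 24, 19, 13, 8, 18, 3, 1, 4, 6, 5] (no swap needed)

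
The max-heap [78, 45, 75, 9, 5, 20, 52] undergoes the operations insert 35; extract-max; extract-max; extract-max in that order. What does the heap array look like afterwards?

[45, 35, 20, 9, 5]

insert 35:
  append 35 at index 7 → [78, 45, 75, 9, 5, 20, 52, 35]
  35 > parent 9 at index 3, swap → [78, 45, 75, 35, 5, 20, 52, 9]
extract-max → returns 78:
  remove root 78; move last element 9 to root → [9, 45, 75, 35, 5, 20, 52]
  9 vs larger child 75 at index 2, swap → [75, 45, 9, 35, 5, 20, 52]
  9 vs larger child 52 at index 6, swap → [75, 45, 52, 35, 5, 20, 9]
extract-max → returns 75:
  remove root 75; move last element 9 to root → [9, 45, 52, 35, 5, 20]
  9 vs larger child 52 at index 2, swap → [52, 45, 9, 35, 5, 20]
  9 vs only child 20 at index 5, swap → [52, 45, 20, 35, 5, 9]
extract-max → returns 52:
  remove root 52; move last element 9 to root → [9, 45, 20, 35, 5]
  9 vs larger child 45 at index 1, swap → [45, 9, 20, 35, 5]
  9 vs larger child 35 at index 3, swap → [45, 35, 20, 9, 5]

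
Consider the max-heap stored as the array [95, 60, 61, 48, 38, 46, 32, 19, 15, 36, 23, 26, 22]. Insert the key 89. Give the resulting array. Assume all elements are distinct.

[95, 60, 89, 48, 38, 46, 61, 19, 15, 36, 23, 26, 22, 32]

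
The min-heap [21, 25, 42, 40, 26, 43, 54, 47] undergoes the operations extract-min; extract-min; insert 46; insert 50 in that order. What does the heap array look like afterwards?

[26, 40, 42, 50, 47, 43, 46, 54]

extract-min → returns 21:
  remove root 21; move last element 47 to root → [47, 25, 42, 40, 26, 43, 54]
  47 vs smaller child 25 at index 1, swap → [25, 47, 42, 40, 26, 43, 54]
  47 vs smaller child 26 at index 4, swap → [25, 26, 42, 40, 47, 43, 54]
extract-min → returns 25:
  remove root 25; move last element 54 to root → [54, 26, 42, 40, 47, 43]
  54 vs smaller child 26 at index 1, swap → [26, 54, 42, 40, 47, 43]
  54 vs smaller child 40 at index 3, swap → [26, 40, 42, 54, 47, 43]
insert 46:
  append 46 at index 6 → [26, 40, 42, 54, 47, 43, 46] (no swap needed)
insert 50:
  append 50 at index 7 → [26, 40, 42, 54, 47, 43, 46, 50]
  50 < parent 54 at index 3, swap → [26, 40, 42, 50, 47, 43, 46, 54]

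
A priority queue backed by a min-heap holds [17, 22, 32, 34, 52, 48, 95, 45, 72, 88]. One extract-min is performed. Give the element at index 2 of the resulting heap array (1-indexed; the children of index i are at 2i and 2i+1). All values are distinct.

remove root 17; move last element 88 to root → [88, 22, 32, 34, 52, 48, 95, 45, 72]
88 vs smaller child 22 at index 2, swap → [22, 88, 32, 34, 52, 48, 95, 45, 72]
88 vs smaller child 34 at index 4, swap → [22, 34, 32, 88, 52, 48, 95, 45, 72]
88 vs smaller child 45 at index 8, swap → [22, 34, 32, 45, 52, 48, 95, 88, 72]
resulting array: [22, 34, 32, 45, 52, 48, 95, 88, 72]

34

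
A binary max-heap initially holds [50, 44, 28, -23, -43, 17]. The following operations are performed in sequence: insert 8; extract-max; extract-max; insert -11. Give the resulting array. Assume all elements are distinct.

[28, 8, 17, -23, -43, -11]

insert 8:
  append 8 at index 6 → [50, 44, 28, -23, -43, 17, 8] (no swap needed)
extract-max → returns 50:
  remove root 50; move last element 8 to root → [8, 44, 28, -23, -43, 17]
  8 vs larger child 44 at index 1, swap → [44, 8, 28, -23, -43, 17]
extract-max → returns 44:
  remove root 44; move last element 17 to root → [17, 8, 28, -23, -43]
  17 vs larger child 28 at index 2, swap → [28, 8, 17, -23, -43]
insert -11:
  append -11 at index 5 → [28, 8, 17, -23, -43, -11] (no swap needed)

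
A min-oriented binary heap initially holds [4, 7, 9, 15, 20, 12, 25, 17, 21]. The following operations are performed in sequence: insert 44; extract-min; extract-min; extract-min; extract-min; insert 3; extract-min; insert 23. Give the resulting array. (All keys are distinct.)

[15, 17, 21, 25, 20, 44, 23]

insert 44:
  append 44 at index 9 → [4, 7, 9, 15, 20, 12, 25, 17, 21, 44] (no swap needed)
extract-min → returns 4:
  remove root 4; move last element 44 to root → [44, 7, 9, 15, 20, 12, 25, 17, 21]
  44 vs smaller child 7 at index 1, swap → [7, 44, 9, 15, 20, 12, 25, 17, 21]
  44 vs smaller child 15 at index 3, swap → [7, 15, 9, 44, 20, 12, 25, 17, 21]
  44 vs smaller child 17 at index 7, swap → [7, 15, 9, 17, 20, 12, 25, 44, 21]
extract-min → returns 7:
  remove root 7; move last element 21 to root → [21, 15, 9, 17, 20, 12, 25, 44]
  21 vs smaller child 9 at index 2, swap → [9, 15, 21, 17, 20, 12, 25, 44]
  21 vs smaller child 12 at index 5, swap → [9, 15, 12, 17, 20, 21, 25, 44]
extract-min → returns 9:
  remove root 9; move last element 44 to root → [44, 15, 12, 17, 20, 21, 25]
  44 vs smaller child 12 at index 2, swap → [12, 15, 44, 17, 20, 21, 25]
  44 vs smaller child 21 at index 5, swap → [12, 15, 21, 17, 20, 44, 25]
extract-min → returns 12:
  remove root 12; move last element 25 to root → [25, 15, 21, 17, 20, 44]
  25 vs smaller child 15 at index 1, swap → [15, 25, 21, 17, 20, 44]
  25 vs smaller child 17 at index 3, swap → [15, 17, 21, 25, 20, 44]
insert 3:
  append 3 at index 6 → [15, 17, 21, 25, 20, 44, 3]
  3 < parent 21 at index 2, swap → [15, 17, 3, 25, 20, 44, 21]
  3 < parent 15 at index 0, swap → [3, 17, 15, 25, 20, 44, 21]
extract-min → returns 3:
  remove root 3; move last element 21 to root → [21, 17, 15, 25, 20, 44]
  21 vs smaller child 15 at index 2, swap → [15, 17, 21, 25, 20, 44]
insert 23:
  append 23 at index 6 → [15, 17, 21, 25, 20, 44, 23] (no swap needed)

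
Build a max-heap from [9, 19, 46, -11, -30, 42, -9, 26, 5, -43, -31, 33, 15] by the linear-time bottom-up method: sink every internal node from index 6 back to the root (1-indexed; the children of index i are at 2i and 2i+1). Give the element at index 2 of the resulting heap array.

sift down from index 6: already satisfies heap property
sift down from index 5: already satisfies heap property
sift down from index 4:
  -11 vs larger child 26 at index 8, swap → [9, 19, 46, 26, -30, 42, -9, -11, 5, -43, -31, 33, 15]
sift down from index 3: already satisfies heap property
sift down from index 2:
  19 vs larger child 26 at index 4, swap → [9, 26, 46, 19, -30, 42, -9, -11, 5, -43, -31, 33, 15]
sift down from index 1:
  9 vs larger child 46 at index 3, swap → [46, 26, 9, 19, -30, 42, -9, -11, 5, -43, -31, 33, 15]
  9 vs larger child 42 at index 6, swap → [46, 26, 42, 19, -30, 9, -9, -11, 5, -43, -31, 33, 15]
  9 vs larger child 33 at index 12, swap → [46, 26, 42, 19, -30, 33, -9, -11, 5, -43, -31, 9, 15]
resulting array: [46, 26, 42, 19, -30, 33, -9, -11, 5, -43, -31, 9, 15]

26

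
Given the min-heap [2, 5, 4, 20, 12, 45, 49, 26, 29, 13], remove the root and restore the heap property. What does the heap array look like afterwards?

[4, 5, 13, 20, 12, 45, 49, 26, 29]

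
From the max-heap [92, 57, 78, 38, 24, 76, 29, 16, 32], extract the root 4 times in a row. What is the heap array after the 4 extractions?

[38, 29, 32, 16, 24]

extract-max #1 returns 92:
  remove root 92; move last element 32 to root → [32, 57, 78, 38, 24, 76, 29, 16]
  32 vs larger child 78 at index 2, swap → [78, 57, 32, 38, 24, 76, 29, 16]
  32 vs larger child 76 at index 5, swap → [78, 57, 76, 38, 24, 32, 29, 16]
extract-max #2 returns 78:
  remove root 78; move last element 16 to root → [16, 57, 76, 38, 24, 32, 29]
  16 vs larger child 76 at index 2, swap → [76, 57, 16, 38, 24, 32, 29]
  16 vs larger child 32 at index 5, swap → [76, 57, 32, 38, 24, 16, 29]
extract-max #3 returns 76:
  remove root 76; move last element 29 to root → [29, 57, 32, 38, 24, 16]
  29 vs larger child 57 at index 1, swap → [57, 29, 32, 38, 24, 16]
  29 vs larger child 38 at index 3, swap → [57, 38, 32, 29, 24, 16]
extract-max #4 returns 57:
  remove root 57; move last element 16 to root → [16, 38, 32, 29, 24]
  16 vs larger child 38 at index 1, swap → [38, 16, 32, 29, 24]
  16 vs larger child 29 at index 3, swap → [38, 29, 32, 16, 24]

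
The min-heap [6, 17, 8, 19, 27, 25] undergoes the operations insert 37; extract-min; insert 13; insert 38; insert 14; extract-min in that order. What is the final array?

[13, 14, 19, 17, 27, 37, 25, 38]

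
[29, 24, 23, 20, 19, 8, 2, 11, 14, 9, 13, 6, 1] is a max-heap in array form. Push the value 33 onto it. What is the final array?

[33, 24, 29, 20, 19, 8, 23, 11, 14, 9, 13, 6, 1, 2]

append 33 at index 13 → [29, 24, 23, 20, 19, 8, 2, 11, 14, 9, 13, 6, 1, 33]
33 > parent 2 at index 6, swap → [29, 24, 23, 20, 19, 8, 33, 11, 14, 9, 13, 6, 1, 2]
33 > parent 23 at index 2, swap → [29, 24, 33, 20, 19, 8, 23, 11, 14, 9, 13, 6, 1, 2]
33 > parent 29 at index 0, swap → [33, 24, 29, 20, 19, 8, 23, 11, 14, 9, 13, 6, 1, 2]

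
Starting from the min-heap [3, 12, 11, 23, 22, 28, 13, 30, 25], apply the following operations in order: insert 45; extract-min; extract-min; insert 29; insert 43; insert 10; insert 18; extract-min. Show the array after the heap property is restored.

[12, 22, 13, 23, 25, 18, 45, 30, 29, 43, 28]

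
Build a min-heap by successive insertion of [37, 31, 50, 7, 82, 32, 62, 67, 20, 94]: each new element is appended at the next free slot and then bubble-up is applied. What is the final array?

Insert 37:
  append 37 at index 0 → [37] (no swap needed)
Insert 31:
  append 31 at index 1 → [37, 31]
  31 < parent 37 at index 0, swap → [31, 37]
Insert 50:
  append 50 at index 2 → [31, 37, 50] (no swap needed)
Insert 7:
  append 7 at index 3 → [31, 37, 50, 7]
  7 < parent 37 at index 1, swap → [31, 7, 50, 37]
  7 < parent 31 at index 0, swap → [7, 31, 50, 37]
Insert 82:
  append 82 at index 4 → [7, 31, 50, 37, 82] (no swap needed)
Insert 32:
  append 32 at index 5 → [7, 31, 50, 37, 82, 32]
  32 < parent 50 at index 2, swap → [7, 31, 32, 37, 82, 50]
Insert 62:
  append 62 at index 6 → [7, 31, 32, 37, 82, 50, 62] (no swap needed)
Insert 67:
  append 67 at index 7 → [7, 31, 32, 37, 82, 50, 62, 67] (no swap needed)
Insert 20:
  append 20 at index 8 → [7, 31, 32, 37, 82, 50, 62, 67, 20]
  20 < parent 37 at index 3, swap → [7, 31, 32, 20, 82, 50, 62, 67, 37]
  20 < parent 31 at index 1, swap → [7, 20, 32, 31, 82, 50, 62, 67, 37]
Insert 94:
  append 94 at index 9 → [7, 20, 32, 31, 82, 50, 62, 67, 37, 94] (no swap needed)

[7, 20, 32, 31, 82, 50, 62, 67, 37, 94]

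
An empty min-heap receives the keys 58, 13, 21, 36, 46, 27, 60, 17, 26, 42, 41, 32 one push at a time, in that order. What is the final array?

[13, 17, 21, 26, 41, 27, 60, 58, 36, 46, 42, 32]

Insert 58:
  append 58 at index 0 → [58] (no swap needed)
Insert 13:
  append 13 at index 1 → [58, 13]
  13 < parent 58 at index 0, swap → [13, 58]
Insert 21:
  append 21 at index 2 → [13, 58, 21] (no swap needed)
Insert 36:
  append 36 at index 3 → [13, 58, 21, 36]
  36 < parent 58 at index 1, swap → [13, 36, 21, 58]
Insert 46:
  append 46 at index 4 → [13, 36, 21, 58, 46] (no swap needed)
Insert 27:
  append 27 at index 5 → [13, 36, 21, 58, 46, 27] (no swap needed)
Insert 60:
  append 60 at index 6 → [13, 36, 21, 58, 46, 27, 60] (no swap needed)
Insert 17:
  append 17 at index 7 → [13, 36, 21, 58, 46, 27, 60, 17]
  17 < parent 58 at index 3, swap → [13, 36, 21, 17, 46, 27, 60, 58]
  17 < parent 36 at index 1, swap → [13, 17, 21, 36, 46, 27, 60, 58]
Insert 26:
  append 26 at index 8 → [13, 17, 21, 36, 46, 27, 60, 58, 26]
  26 < parent 36 at index 3, swap → [13, 17, 21, 26, 46, 27, 60, 58, 36]
Insert 42:
  append 42 at index 9 → [13, 17, 21, 26, 46, 27, 60, 58, 36, 42]
  42 < parent 46 at index 4, swap → [13, 17, 21, 26, 42, 27, 60, 58, 36, 46]
Insert 41:
  append 41 at index 10 → [13, 17, 21, 26, 42, 27, 60, 58, 36, 46, 41]
  41 < parent 42 at index 4, swap → [13, 17, 21, 26, 41, 27, 60, 58, 36, 46, 42]
Insert 32:
  append 32 at index 11 → [13, 17, 21, 26, 41, 27, 60, 58, 36, 46, 42, 32] (no swap needed)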